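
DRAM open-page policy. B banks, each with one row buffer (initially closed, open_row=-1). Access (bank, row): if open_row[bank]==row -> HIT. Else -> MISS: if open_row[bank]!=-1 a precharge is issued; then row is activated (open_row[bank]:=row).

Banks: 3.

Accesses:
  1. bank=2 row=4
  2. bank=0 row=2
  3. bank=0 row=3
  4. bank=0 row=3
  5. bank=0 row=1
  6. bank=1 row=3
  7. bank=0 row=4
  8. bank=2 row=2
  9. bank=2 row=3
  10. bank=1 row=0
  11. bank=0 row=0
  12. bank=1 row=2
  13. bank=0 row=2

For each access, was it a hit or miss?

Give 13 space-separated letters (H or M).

Answer: M M M H M M M M M M M M M

Derivation:
Acc 1: bank2 row4 -> MISS (open row4); precharges=0
Acc 2: bank0 row2 -> MISS (open row2); precharges=0
Acc 3: bank0 row3 -> MISS (open row3); precharges=1
Acc 4: bank0 row3 -> HIT
Acc 5: bank0 row1 -> MISS (open row1); precharges=2
Acc 6: bank1 row3 -> MISS (open row3); precharges=2
Acc 7: bank0 row4 -> MISS (open row4); precharges=3
Acc 8: bank2 row2 -> MISS (open row2); precharges=4
Acc 9: bank2 row3 -> MISS (open row3); precharges=5
Acc 10: bank1 row0 -> MISS (open row0); precharges=6
Acc 11: bank0 row0 -> MISS (open row0); precharges=7
Acc 12: bank1 row2 -> MISS (open row2); precharges=8
Acc 13: bank0 row2 -> MISS (open row2); precharges=9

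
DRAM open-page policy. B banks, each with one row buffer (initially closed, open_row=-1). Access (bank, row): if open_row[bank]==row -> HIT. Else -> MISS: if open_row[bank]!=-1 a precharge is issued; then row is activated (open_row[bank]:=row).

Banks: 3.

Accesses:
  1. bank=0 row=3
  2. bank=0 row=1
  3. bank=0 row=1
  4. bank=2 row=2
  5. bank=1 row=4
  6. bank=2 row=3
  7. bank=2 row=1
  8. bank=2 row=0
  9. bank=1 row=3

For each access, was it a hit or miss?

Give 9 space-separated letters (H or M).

Acc 1: bank0 row3 -> MISS (open row3); precharges=0
Acc 2: bank0 row1 -> MISS (open row1); precharges=1
Acc 3: bank0 row1 -> HIT
Acc 4: bank2 row2 -> MISS (open row2); precharges=1
Acc 5: bank1 row4 -> MISS (open row4); precharges=1
Acc 6: bank2 row3 -> MISS (open row3); precharges=2
Acc 7: bank2 row1 -> MISS (open row1); precharges=3
Acc 8: bank2 row0 -> MISS (open row0); precharges=4
Acc 9: bank1 row3 -> MISS (open row3); precharges=5

Answer: M M H M M M M M M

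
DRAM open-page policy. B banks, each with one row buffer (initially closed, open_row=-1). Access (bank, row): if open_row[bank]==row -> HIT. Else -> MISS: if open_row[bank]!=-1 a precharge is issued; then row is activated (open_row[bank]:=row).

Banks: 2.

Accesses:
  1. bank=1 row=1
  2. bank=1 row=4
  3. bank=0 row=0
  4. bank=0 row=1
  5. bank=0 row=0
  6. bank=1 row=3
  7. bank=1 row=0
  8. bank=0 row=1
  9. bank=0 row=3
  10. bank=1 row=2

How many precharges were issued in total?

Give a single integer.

Answer: 8

Derivation:
Acc 1: bank1 row1 -> MISS (open row1); precharges=0
Acc 2: bank1 row4 -> MISS (open row4); precharges=1
Acc 3: bank0 row0 -> MISS (open row0); precharges=1
Acc 4: bank0 row1 -> MISS (open row1); precharges=2
Acc 5: bank0 row0 -> MISS (open row0); precharges=3
Acc 6: bank1 row3 -> MISS (open row3); precharges=4
Acc 7: bank1 row0 -> MISS (open row0); precharges=5
Acc 8: bank0 row1 -> MISS (open row1); precharges=6
Acc 9: bank0 row3 -> MISS (open row3); precharges=7
Acc 10: bank1 row2 -> MISS (open row2); precharges=8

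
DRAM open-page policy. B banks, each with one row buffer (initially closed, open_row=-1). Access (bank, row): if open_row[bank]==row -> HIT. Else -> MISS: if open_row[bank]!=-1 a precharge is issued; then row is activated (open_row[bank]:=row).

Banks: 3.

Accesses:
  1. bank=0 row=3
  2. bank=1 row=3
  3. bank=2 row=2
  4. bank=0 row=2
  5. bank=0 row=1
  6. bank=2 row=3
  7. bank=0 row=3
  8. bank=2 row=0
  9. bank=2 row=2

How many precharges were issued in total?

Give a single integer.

Answer: 6

Derivation:
Acc 1: bank0 row3 -> MISS (open row3); precharges=0
Acc 2: bank1 row3 -> MISS (open row3); precharges=0
Acc 3: bank2 row2 -> MISS (open row2); precharges=0
Acc 4: bank0 row2 -> MISS (open row2); precharges=1
Acc 5: bank0 row1 -> MISS (open row1); precharges=2
Acc 6: bank2 row3 -> MISS (open row3); precharges=3
Acc 7: bank0 row3 -> MISS (open row3); precharges=4
Acc 8: bank2 row0 -> MISS (open row0); precharges=5
Acc 9: bank2 row2 -> MISS (open row2); precharges=6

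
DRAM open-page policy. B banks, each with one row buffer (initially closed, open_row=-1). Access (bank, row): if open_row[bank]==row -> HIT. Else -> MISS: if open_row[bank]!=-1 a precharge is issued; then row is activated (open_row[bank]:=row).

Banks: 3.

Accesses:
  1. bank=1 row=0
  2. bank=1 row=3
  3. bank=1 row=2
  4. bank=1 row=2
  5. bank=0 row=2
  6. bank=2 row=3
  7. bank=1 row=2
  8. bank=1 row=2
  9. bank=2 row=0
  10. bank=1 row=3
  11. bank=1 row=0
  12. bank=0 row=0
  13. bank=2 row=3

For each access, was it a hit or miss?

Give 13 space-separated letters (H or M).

Acc 1: bank1 row0 -> MISS (open row0); precharges=0
Acc 2: bank1 row3 -> MISS (open row3); precharges=1
Acc 3: bank1 row2 -> MISS (open row2); precharges=2
Acc 4: bank1 row2 -> HIT
Acc 5: bank0 row2 -> MISS (open row2); precharges=2
Acc 6: bank2 row3 -> MISS (open row3); precharges=2
Acc 7: bank1 row2 -> HIT
Acc 8: bank1 row2 -> HIT
Acc 9: bank2 row0 -> MISS (open row0); precharges=3
Acc 10: bank1 row3 -> MISS (open row3); precharges=4
Acc 11: bank1 row0 -> MISS (open row0); precharges=5
Acc 12: bank0 row0 -> MISS (open row0); precharges=6
Acc 13: bank2 row3 -> MISS (open row3); precharges=7

Answer: M M M H M M H H M M M M M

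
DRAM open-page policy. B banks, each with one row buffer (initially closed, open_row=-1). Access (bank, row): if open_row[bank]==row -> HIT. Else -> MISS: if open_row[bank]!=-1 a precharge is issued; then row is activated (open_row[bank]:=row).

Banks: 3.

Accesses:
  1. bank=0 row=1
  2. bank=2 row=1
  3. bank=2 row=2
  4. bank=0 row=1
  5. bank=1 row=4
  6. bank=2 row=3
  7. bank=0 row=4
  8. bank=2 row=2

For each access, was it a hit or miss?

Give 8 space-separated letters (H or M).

Answer: M M M H M M M M

Derivation:
Acc 1: bank0 row1 -> MISS (open row1); precharges=0
Acc 2: bank2 row1 -> MISS (open row1); precharges=0
Acc 3: bank2 row2 -> MISS (open row2); precharges=1
Acc 4: bank0 row1 -> HIT
Acc 5: bank1 row4 -> MISS (open row4); precharges=1
Acc 6: bank2 row3 -> MISS (open row3); precharges=2
Acc 7: bank0 row4 -> MISS (open row4); precharges=3
Acc 8: bank2 row2 -> MISS (open row2); precharges=4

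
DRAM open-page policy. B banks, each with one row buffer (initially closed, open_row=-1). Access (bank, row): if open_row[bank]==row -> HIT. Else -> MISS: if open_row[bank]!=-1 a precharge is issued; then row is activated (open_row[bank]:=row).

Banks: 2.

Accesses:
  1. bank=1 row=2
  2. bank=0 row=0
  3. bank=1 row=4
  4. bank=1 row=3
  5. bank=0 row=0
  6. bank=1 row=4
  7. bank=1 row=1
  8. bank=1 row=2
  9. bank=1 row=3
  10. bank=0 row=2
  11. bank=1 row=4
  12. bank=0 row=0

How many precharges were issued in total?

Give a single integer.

Acc 1: bank1 row2 -> MISS (open row2); precharges=0
Acc 2: bank0 row0 -> MISS (open row0); precharges=0
Acc 3: bank1 row4 -> MISS (open row4); precharges=1
Acc 4: bank1 row3 -> MISS (open row3); precharges=2
Acc 5: bank0 row0 -> HIT
Acc 6: bank1 row4 -> MISS (open row4); precharges=3
Acc 7: bank1 row1 -> MISS (open row1); precharges=4
Acc 8: bank1 row2 -> MISS (open row2); precharges=5
Acc 9: bank1 row3 -> MISS (open row3); precharges=6
Acc 10: bank0 row2 -> MISS (open row2); precharges=7
Acc 11: bank1 row4 -> MISS (open row4); precharges=8
Acc 12: bank0 row0 -> MISS (open row0); precharges=9

Answer: 9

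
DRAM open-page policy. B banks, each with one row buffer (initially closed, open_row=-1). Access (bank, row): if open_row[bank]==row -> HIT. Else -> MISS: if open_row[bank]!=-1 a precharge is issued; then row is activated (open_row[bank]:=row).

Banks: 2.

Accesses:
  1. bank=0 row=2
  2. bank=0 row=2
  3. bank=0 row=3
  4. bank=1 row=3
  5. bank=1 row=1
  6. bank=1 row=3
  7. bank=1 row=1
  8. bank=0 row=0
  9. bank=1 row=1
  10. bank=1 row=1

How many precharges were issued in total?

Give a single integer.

Answer: 5

Derivation:
Acc 1: bank0 row2 -> MISS (open row2); precharges=0
Acc 2: bank0 row2 -> HIT
Acc 3: bank0 row3 -> MISS (open row3); precharges=1
Acc 4: bank1 row3 -> MISS (open row3); precharges=1
Acc 5: bank1 row1 -> MISS (open row1); precharges=2
Acc 6: bank1 row3 -> MISS (open row3); precharges=3
Acc 7: bank1 row1 -> MISS (open row1); precharges=4
Acc 8: bank0 row0 -> MISS (open row0); precharges=5
Acc 9: bank1 row1 -> HIT
Acc 10: bank1 row1 -> HIT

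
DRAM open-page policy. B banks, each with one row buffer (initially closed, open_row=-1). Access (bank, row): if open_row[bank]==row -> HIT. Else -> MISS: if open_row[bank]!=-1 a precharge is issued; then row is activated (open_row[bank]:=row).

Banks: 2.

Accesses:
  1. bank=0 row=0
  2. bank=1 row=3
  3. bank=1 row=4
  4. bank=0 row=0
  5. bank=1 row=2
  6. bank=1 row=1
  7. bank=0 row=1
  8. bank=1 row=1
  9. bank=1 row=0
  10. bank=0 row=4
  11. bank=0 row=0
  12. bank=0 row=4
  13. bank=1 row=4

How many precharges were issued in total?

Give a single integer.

Answer: 9

Derivation:
Acc 1: bank0 row0 -> MISS (open row0); precharges=0
Acc 2: bank1 row3 -> MISS (open row3); precharges=0
Acc 3: bank1 row4 -> MISS (open row4); precharges=1
Acc 4: bank0 row0 -> HIT
Acc 5: bank1 row2 -> MISS (open row2); precharges=2
Acc 6: bank1 row1 -> MISS (open row1); precharges=3
Acc 7: bank0 row1 -> MISS (open row1); precharges=4
Acc 8: bank1 row1 -> HIT
Acc 9: bank1 row0 -> MISS (open row0); precharges=5
Acc 10: bank0 row4 -> MISS (open row4); precharges=6
Acc 11: bank0 row0 -> MISS (open row0); precharges=7
Acc 12: bank0 row4 -> MISS (open row4); precharges=8
Acc 13: bank1 row4 -> MISS (open row4); precharges=9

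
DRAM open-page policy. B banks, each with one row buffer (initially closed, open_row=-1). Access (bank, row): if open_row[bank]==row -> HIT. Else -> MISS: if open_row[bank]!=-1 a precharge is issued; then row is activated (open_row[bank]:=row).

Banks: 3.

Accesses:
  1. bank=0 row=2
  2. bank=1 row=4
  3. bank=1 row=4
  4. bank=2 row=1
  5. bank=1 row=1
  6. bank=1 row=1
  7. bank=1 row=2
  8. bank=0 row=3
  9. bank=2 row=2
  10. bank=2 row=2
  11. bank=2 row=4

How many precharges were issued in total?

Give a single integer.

Answer: 5

Derivation:
Acc 1: bank0 row2 -> MISS (open row2); precharges=0
Acc 2: bank1 row4 -> MISS (open row4); precharges=0
Acc 3: bank1 row4 -> HIT
Acc 4: bank2 row1 -> MISS (open row1); precharges=0
Acc 5: bank1 row1 -> MISS (open row1); precharges=1
Acc 6: bank1 row1 -> HIT
Acc 7: bank1 row2 -> MISS (open row2); precharges=2
Acc 8: bank0 row3 -> MISS (open row3); precharges=3
Acc 9: bank2 row2 -> MISS (open row2); precharges=4
Acc 10: bank2 row2 -> HIT
Acc 11: bank2 row4 -> MISS (open row4); precharges=5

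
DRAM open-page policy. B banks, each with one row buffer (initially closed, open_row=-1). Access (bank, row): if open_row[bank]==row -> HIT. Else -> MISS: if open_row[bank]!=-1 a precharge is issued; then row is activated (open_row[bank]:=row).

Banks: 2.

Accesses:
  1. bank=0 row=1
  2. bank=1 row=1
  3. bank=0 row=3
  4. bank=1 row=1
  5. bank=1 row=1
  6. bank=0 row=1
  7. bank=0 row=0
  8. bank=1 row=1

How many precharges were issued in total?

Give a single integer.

Acc 1: bank0 row1 -> MISS (open row1); precharges=0
Acc 2: bank1 row1 -> MISS (open row1); precharges=0
Acc 3: bank0 row3 -> MISS (open row3); precharges=1
Acc 4: bank1 row1 -> HIT
Acc 5: bank1 row1 -> HIT
Acc 6: bank0 row1 -> MISS (open row1); precharges=2
Acc 7: bank0 row0 -> MISS (open row0); precharges=3
Acc 8: bank1 row1 -> HIT

Answer: 3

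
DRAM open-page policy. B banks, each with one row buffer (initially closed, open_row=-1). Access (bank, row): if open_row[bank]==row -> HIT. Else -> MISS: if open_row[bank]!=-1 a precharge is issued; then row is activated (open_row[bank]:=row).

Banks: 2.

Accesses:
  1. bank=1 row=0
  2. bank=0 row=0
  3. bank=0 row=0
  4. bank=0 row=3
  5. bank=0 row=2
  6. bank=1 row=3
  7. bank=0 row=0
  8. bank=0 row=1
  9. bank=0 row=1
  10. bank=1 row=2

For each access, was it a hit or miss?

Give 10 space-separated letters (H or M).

Acc 1: bank1 row0 -> MISS (open row0); precharges=0
Acc 2: bank0 row0 -> MISS (open row0); precharges=0
Acc 3: bank0 row0 -> HIT
Acc 4: bank0 row3 -> MISS (open row3); precharges=1
Acc 5: bank0 row2 -> MISS (open row2); precharges=2
Acc 6: bank1 row3 -> MISS (open row3); precharges=3
Acc 7: bank0 row0 -> MISS (open row0); precharges=4
Acc 8: bank0 row1 -> MISS (open row1); precharges=5
Acc 9: bank0 row1 -> HIT
Acc 10: bank1 row2 -> MISS (open row2); precharges=6

Answer: M M H M M M M M H M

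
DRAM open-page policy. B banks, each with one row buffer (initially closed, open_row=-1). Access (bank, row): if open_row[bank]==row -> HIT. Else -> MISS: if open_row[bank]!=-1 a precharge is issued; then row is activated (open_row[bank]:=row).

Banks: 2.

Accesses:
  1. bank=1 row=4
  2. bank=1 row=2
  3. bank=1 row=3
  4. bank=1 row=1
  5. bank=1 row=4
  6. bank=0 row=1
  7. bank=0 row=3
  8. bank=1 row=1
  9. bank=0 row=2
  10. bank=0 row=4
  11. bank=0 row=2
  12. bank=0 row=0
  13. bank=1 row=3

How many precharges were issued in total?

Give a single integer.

Acc 1: bank1 row4 -> MISS (open row4); precharges=0
Acc 2: bank1 row2 -> MISS (open row2); precharges=1
Acc 3: bank1 row3 -> MISS (open row3); precharges=2
Acc 4: bank1 row1 -> MISS (open row1); precharges=3
Acc 5: bank1 row4 -> MISS (open row4); precharges=4
Acc 6: bank0 row1 -> MISS (open row1); precharges=4
Acc 7: bank0 row3 -> MISS (open row3); precharges=5
Acc 8: bank1 row1 -> MISS (open row1); precharges=6
Acc 9: bank0 row2 -> MISS (open row2); precharges=7
Acc 10: bank0 row4 -> MISS (open row4); precharges=8
Acc 11: bank0 row2 -> MISS (open row2); precharges=9
Acc 12: bank0 row0 -> MISS (open row0); precharges=10
Acc 13: bank1 row3 -> MISS (open row3); precharges=11

Answer: 11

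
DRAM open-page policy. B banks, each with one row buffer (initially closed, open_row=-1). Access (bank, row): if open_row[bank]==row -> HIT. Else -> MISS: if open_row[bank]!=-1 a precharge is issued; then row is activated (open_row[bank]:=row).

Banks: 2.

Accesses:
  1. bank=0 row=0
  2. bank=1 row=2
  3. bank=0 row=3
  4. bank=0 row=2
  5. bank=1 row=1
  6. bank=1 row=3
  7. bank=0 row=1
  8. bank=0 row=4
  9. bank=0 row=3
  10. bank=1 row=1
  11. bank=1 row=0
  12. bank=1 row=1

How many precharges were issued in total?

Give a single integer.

Answer: 10

Derivation:
Acc 1: bank0 row0 -> MISS (open row0); precharges=0
Acc 2: bank1 row2 -> MISS (open row2); precharges=0
Acc 3: bank0 row3 -> MISS (open row3); precharges=1
Acc 4: bank0 row2 -> MISS (open row2); precharges=2
Acc 5: bank1 row1 -> MISS (open row1); precharges=3
Acc 6: bank1 row3 -> MISS (open row3); precharges=4
Acc 7: bank0 row1 -> MISS (open row1); precharges=5
Acc 8: bank0 row4 -> MISS (open row4); precharges=6
Acc 9: bank0 row3 -> MISS (open row3); precharges=7
Acc 10: bank1 row1 -> MISS (open row1); precharges=8
Acc 11: bank1 row0 -> MISS (open row0); precharges=9
Acc 12: bank1 row1 -> MISS (open row1); precharges=10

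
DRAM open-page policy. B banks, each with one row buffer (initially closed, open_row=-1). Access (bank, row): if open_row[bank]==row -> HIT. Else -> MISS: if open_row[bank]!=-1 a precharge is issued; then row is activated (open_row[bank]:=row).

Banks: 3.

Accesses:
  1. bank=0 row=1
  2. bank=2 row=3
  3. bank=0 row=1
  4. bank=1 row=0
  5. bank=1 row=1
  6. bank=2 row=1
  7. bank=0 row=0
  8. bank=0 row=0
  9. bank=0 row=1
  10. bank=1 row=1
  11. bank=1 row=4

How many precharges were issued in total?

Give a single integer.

Answer: 5

Derivation:
Acc 1: bank0 row1 -> MISS (open row1); precharges=0
Acc 2: bank2 row3 -> MISS (open row3); precharges=0
Acc 3: bank0 row1 -> HIT
Acc 4: bank1 row0 -> MISS (open row0); precharges=0
Acc 5: bank1 row1 -> MISS (open row1); precharges=1
Acc 6: bank2 row1 -> MISS (open row1); precharges=2
Acc 7: bank0 row0 -> MISS (open row0); precharges=3
Acc 8: bank0 row0 -> HIT
Acc 9: bank0 row1 -> MISS (open row1); precharges=4
Acc 10: bank1 row1 -> HIT
Acc 11: bank1 row4 -> MISS (open row4); precharges=5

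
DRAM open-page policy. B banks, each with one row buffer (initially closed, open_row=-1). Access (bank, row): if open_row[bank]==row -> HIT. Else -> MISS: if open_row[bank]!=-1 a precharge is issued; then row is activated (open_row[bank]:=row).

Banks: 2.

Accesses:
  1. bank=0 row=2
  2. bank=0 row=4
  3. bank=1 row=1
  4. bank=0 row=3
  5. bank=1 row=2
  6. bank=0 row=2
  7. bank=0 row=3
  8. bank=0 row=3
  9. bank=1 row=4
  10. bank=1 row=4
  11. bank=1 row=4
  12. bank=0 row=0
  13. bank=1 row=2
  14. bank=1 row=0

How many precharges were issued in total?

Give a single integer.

Answer: 9

Derivation:
Acc 1: bank0 row2 -> MISS (open row2); precharges=0
Acc 2: bank0 row4 -> MISS (open row4); precharges=1
Acc 3: bank1 row1 -> MISS (open row1); precharges=1
Acc 4: bank0 row3 -> MISS (open row3); precharges=2
Acc 5: bank1 row2 -> MISS (open row2); precharges=3
Acc 6: bank0 row2 -> MISS (open row2); precharges=4
Acc 7: bank0 row3 -> MISS (open row3); precharges=5
Acc 8: bank0 row3 -> HIT
Acc 9: bank1 row4 -> MISS (open row4); precharges=6
Acc 10: bank1 row4 -> HIT
Acc 11: bank1 row4 -> HIT
Acc 12: bank0 row0 -> MISS (open row0); precharges=7
Acc 13: bank1 row2 -> MISS (open row2); precharges=8
Acc 14: bank1 row0 -> MISS (open row0); precharges=9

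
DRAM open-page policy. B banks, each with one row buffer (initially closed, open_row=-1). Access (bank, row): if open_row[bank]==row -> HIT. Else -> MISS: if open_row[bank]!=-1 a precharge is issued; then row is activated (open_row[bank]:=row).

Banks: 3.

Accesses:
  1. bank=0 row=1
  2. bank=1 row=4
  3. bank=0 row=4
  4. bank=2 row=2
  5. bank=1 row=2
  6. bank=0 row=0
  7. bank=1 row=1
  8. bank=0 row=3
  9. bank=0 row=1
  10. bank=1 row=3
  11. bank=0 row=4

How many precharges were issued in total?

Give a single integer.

Acc 1: bank0 row1 -> MISS (open row1); precharges=0
Acc 2: bank1 row4 -> MISS (open row4); precharges=0
Acc 3: bank0 row4 -> MISS (open row4); precharges=1
Acc 4: bank2 row2 -> MISS (open row2); precharges=1
Acc 5: bank1 row2 -> MISS (open row2); precharges=2
Acc 6: bank0 row0 -> MISS (open row0); precharges=3
Acc 7: bank1 row1 -> MISS (open row1); precharges=4
Acc 8: bank0 row3 -> MISS (open row3); precharges=5
Acc 9: bank0 row1 -> MISS (open row1); precharges=6
Acc 10: bank1 row3 -> MISS (open row3); precharges=7
Acc 11: bank0 row4 -> MISS (open row4); precharges=8

Answer: 8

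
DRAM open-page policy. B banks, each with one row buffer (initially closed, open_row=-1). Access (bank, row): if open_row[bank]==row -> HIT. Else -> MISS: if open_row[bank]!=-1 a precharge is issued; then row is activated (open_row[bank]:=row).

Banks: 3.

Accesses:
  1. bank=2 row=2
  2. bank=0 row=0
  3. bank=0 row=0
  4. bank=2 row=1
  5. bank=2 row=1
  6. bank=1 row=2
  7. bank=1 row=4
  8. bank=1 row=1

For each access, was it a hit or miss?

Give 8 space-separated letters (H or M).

Answer: M M H M H M M M

Derivation:
Acc 1: bank2 row2 -> MISS (open row2); precharges=0
Acc 2: bank0 row0 -> MISS (open row0); precharges=0
Acc 3: bank0 row0 -> HIT
Acc 4: bank2 row1 -> MISS (open row1); precharges=1
Acc 5: bank2 row1 -> HIT
Acc 6: bank1 row2 -> MISS (open row2); precharges=1
Acc 7: bank1 row4 -> MISS (open row4); precharges=2
Acc 8: bank1 row1 -> MISS (open row1); precharges=3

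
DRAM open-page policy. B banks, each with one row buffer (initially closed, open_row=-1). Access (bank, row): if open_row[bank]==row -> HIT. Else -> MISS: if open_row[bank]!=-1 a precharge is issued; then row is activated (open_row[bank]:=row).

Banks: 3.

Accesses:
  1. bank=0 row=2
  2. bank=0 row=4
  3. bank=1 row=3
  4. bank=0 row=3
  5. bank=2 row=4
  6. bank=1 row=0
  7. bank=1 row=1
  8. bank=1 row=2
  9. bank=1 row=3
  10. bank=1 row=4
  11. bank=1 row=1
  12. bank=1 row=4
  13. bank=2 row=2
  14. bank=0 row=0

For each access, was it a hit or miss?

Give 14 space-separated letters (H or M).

Answer: M M M M M M M M M M M M M M

Derivation:
Acc 1: bank0 row2 -> MISS (open row2); precharges=0
Acc 2: bank0 row4 -> MISS (open row4); precharges=1
Acc 3: bank1 row3 -> MISS (open row3); precharges=1
Acc 4: bank0 row3 -> MISS (open row3); precharges=2
Acc 5: bank2 row4 -> MISS (open row4); precharges=2
Acc 6: bank1 row0 -> MISS (open row0); precharges=3
Acc 7: bank1 row1 -> MISS (open row1); precharges=4
Acc 8: bank1 row2 -> MISS (open row2); precharges=5
Acc 9: bank1 row3 -> MISS (open row3); precharges=6
Acc 10: bank1 row4 -> MISS (open row4); precharges=7
Acc 11: bank1 row1 -> MISS (open row1); precharges=8
Acc 12: bank1 row4 -> MISS (open row4); precharges=9
Acc 13: bank2 row2 -> MISS (open row2); precharges=10
Acc 14: bank0 row0 -> MISS (open row0); precharges=11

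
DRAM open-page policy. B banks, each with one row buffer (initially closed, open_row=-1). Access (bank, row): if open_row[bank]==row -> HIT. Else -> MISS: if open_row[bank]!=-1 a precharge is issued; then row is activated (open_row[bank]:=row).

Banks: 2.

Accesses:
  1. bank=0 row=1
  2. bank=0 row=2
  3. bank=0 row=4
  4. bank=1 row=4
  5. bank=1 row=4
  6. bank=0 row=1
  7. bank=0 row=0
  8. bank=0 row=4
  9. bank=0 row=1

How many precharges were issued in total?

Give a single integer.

Answer: 6

Derivation:
Acc 1: bank0 row1 -> MISS (open row1); precharges=0
Acc 2: bank0 row2 -> MISS (open row2); precharges=1
Acc 3: bank0 row4 -> MISS (open row4); precharges=2
Acc 4: bank1 row4 -> MISS (open row4); precharges=2
Acc 5: bank1 row4 -> HIT
Acc 6: bank0 row1 -> MISS (open row1); precharges=3
Acc 7: bank0 row0 -> MISS (open row0); precharges=4
Acc 8: bank0 row4 -> MISS (open row4); precharges=5
Acc 9: bank0 row1 -> MISS (open row1); precharges=6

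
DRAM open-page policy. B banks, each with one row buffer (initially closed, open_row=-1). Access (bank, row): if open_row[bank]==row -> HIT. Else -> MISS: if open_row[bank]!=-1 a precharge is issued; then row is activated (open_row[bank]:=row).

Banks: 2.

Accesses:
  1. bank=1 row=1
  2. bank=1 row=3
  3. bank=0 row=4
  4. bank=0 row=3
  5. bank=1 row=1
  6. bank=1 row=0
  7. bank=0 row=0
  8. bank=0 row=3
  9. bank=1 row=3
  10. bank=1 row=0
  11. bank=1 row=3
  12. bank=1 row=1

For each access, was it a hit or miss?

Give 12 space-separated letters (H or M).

Answer: M M M M M M M M M M M M

Derivation:
Acc 1: bank1 row1 -> MISS (open row1); precharges=0
Acc 2: bank1 row3 -> MISS (open row3); precharges=1
Acc 3: bank0 row4 -> MISS (open row4); precharges=1
Acc 4: bank0 row3 -> MISS (open row3); precharges=2
Acc 5: bank1 row1 -> MISS (open row1); precharges=3
Acc 6: bank1 row0 -> MISS (open row0); precharges=4
Acc 7: bank0 row0 -> MISS (open row0); precharges=5
Acc 8: bank0 row3 -> MISS (open row3); precharges=6
Acc 9: bank1 row3 -> MISS (open row3); precharges=7
Acc 10: bank1 row0 -> MISS (open row0); precharges=8
Acc 11: bank1 row3 -> MISS (open row3); precharges=9
Acc 12: bank1 row1 -> MISS (open row1); precharges=10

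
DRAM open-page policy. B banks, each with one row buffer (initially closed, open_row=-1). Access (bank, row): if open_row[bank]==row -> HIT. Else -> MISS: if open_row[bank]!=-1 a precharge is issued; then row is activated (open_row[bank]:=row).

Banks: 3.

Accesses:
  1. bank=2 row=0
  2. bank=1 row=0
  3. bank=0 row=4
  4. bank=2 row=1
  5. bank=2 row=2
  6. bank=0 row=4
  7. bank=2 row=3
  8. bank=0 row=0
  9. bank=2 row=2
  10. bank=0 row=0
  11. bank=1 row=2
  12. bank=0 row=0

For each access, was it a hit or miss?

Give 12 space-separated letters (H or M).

Answer: M M M M M H M M M H M H

Derivation:
Acc 1: bank2 row0 -> MISS (open row0); precharges=0
Acc 2: bank1 row0 -> MISS (open row0); precharges=0
Acc 3: bank0 row4 -> MISS (open row4); precharges=0
Acc 4: bank2 row1 -> MISS (open row1); precharges=1
Acc 5: bank2 row2 -> MISS (open row2); precharges=2
Acc 6: bank0 row4 -> HIT
Acc 7: bank2 row3 -> MISS (open row3); precharges=3
Acc 8: bank0 row0 -> MISS (open row0); precharges=4
Acc 9: bank2 row2 -> MISS (open row2); precharges=5
Acc 10: bank0 row0 -> HIT
Acc 11: bank1 row2 -> MISS (open row2); precharges=6
Acc 12: bank0 row0 -> HIT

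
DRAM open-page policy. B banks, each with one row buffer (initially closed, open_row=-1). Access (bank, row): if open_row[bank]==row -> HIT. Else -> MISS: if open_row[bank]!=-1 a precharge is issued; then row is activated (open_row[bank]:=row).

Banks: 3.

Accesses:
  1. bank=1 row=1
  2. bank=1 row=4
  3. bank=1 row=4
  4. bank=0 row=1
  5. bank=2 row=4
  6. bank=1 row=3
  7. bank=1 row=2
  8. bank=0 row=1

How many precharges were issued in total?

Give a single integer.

Acc 1: bank1 row1 -> MISS (open row1); precharges=0
Acc 2: bank1 row4 -> MISS (open row4); precharges=1
Acc 3: bank1 row4 -> HIT
Acc 4: bank0 row1 -> MISS (open row1); precharges=1
Acc 5: bank2 row4 -> MISS (open row4); precharges=1
Acc 6: bank1 row3 -> MISS (open row3); precharges=2
Acc 7: bank1 row2 -> MISS (open row2); precharges=3
Acc 8: bank0 row1 -> HIT

Answer: 3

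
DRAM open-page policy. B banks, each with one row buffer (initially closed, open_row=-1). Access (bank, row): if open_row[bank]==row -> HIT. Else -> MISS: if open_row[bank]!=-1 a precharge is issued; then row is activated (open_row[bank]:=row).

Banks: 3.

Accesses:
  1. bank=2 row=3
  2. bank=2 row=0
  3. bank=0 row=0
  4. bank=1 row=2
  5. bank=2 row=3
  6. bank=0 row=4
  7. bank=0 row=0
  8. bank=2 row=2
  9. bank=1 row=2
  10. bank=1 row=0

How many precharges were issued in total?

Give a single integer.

Acc 1: bank2 row3 -> MISS (open row3); precharges=0
Acc 2: bank2 row0 -> MISS (open row0); precharges=1
Acc 3: bank0 row0 -> MISS (open row0); precharges=1
Acc 4: bank1 row2 -> MISS (open row2); precharges=1
Acc 5: bank2 row3 -> MISS (open row3); precharges=2
Acc 6: bank0 row4 -> MISS (open row4); precharges=3
Acc 7: bank0 row0 -> MISS (open row0); precharges=4
Acc 8: bank2 row2 -> MISS (open row2); precharges=5
Acc 9: bank1 row2 -> HIT
Acc 10: bank1 row0 -> MISS (open row0); precharges=6

Answer: 6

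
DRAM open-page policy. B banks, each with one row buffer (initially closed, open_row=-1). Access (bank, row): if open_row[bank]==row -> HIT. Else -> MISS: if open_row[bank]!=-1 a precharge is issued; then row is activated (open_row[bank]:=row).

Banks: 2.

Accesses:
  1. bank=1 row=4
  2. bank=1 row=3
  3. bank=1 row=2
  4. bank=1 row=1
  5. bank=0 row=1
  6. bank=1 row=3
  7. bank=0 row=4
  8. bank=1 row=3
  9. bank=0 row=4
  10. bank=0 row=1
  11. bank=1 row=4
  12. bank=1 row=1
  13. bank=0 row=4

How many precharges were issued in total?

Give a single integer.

Answer: 9

Derivation:
Acc 1: bank1 row4 -> MISS (open row4); precharges=0
Acc 2: bank1 row3 -> MISS (open row3); precharges=1
Acc 3: bank1 row2 -> MISS (open row2); precharges=2
Acc 4: bank1 row1 -> MISS (open row1); precharges=3
Acc 5: bank0 row1 -> MISS (open row1); precharges=3
Acc 6: bank1 row3 -> MISS (open row3); precharges=4
Acc 7: bank0 row4 -> MISS (open row4); precharges=5
Acc 8: bank1 row3 -> HIT
Acc 9: bank0 row4 -> HIT
Acc 10: bank0 row1 -> MISS (open row1); precharges=6
Acc 11: bank1 row4 -> MISS (open row4); precharges=7
Acc 12: bank1 row1 -> MISS (open row1); precharges=8
Acc 13: bank0 row4 -> MISS (open row4); precharges=9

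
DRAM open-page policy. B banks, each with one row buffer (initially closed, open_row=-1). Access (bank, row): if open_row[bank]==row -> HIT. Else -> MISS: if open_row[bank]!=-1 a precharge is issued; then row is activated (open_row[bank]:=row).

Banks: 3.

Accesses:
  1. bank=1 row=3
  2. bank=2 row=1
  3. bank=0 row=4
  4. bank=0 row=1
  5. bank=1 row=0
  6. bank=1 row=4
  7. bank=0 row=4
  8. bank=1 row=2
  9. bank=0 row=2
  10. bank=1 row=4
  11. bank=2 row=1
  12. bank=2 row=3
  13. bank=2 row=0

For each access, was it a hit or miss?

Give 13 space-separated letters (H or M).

Answer: M M M M M M M M M M H M M

Derivation:
Acc 1: bank1 row3 -> MISS (open row3); precharges=0
Acc 2: bank2 row1 -> MISS (open row1); precharges=0
Acc 3: bank0 row4 -> MISS (open row4); precharges=0
Acc 4: bank0 row1 -> MISS (open row1); precharges=1
Acc 5: bank1 row0 -> MISS (open row0); precharges=2
Acc 6: bank1 row4 -> MISS (open row4); precharges=3
Acc 7: bank0 row4 -> MISS (open row4); precharges=4
Acc 8: bank1 row2 -> MISS (open row2); precharges=5
Acc 9: bank0 row2 -> MISS (open row2); precharges=6
Acc 10: bank1 row4 -> MISS (open row4); precharges=7
Acc 11: bank2 row1 -> HIT
Acc 12: bank2 row3 -> MISS (open row3); precharges=8
Acc 13: bank2 row0 -> MISS (open row0); precharges=9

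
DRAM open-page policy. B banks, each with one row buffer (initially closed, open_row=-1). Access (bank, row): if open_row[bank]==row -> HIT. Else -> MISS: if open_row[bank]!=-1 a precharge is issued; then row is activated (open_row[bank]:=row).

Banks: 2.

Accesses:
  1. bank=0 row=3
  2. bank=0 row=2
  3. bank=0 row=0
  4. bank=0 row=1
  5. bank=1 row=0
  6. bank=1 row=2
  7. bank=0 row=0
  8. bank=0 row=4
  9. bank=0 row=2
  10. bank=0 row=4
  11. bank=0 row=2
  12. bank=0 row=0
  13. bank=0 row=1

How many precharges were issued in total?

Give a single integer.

Answer: 11

Derivation:
Acc 1: bank0 row3 -> MISS (open row3); precharges=0
Acc 2: bank0 row2 -> MISS (open row2); precharges=1
Acc 3: bank0 row0 -> MISS (open row0); precharges=2
Acc 4: bank0 row1 -> MISS (open row1); precharges=3
Acc 5: bank1 row0 -> MISS (open row0); precharges=3
Acc 6: bank1 row2 -> MISS (open row2); precharges=4
Acc 7: bank0 row0 -> MISS (open row0); precharges=5
Acc 8: bank0 row4 -> MISS (open row4); precharges=6
Acc 9: bank0 row2 -> MISS (open row2); precharges=7
Acc 10: bank0 row4 -> MISS (open row4); precharges=8
Acc 11: bank0 row2 -> MISS (open row2); precharges=9
Acc 12: bank0 row0 -> MISS (open row0); precharges=10
Acc 13: bank0 row1 -> MISS (open row1); precharges=11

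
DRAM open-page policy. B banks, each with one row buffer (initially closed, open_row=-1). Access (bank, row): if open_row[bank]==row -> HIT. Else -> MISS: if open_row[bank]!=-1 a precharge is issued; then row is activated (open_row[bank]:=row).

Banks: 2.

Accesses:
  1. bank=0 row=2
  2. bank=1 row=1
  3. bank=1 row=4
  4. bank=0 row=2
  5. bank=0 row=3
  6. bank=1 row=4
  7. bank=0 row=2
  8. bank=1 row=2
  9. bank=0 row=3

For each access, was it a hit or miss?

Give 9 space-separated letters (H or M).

Acc 1: bank0 row2 -> MISS (open row2); precharges=0
Acc 2: bank1 row1 -> MISS (open row1); precharges=0
Acc 3: bank1 row4 -> MISS (open row4); precharges=1
Acc 4: bank0 row2 -> HIT
Acc 5: bank0 row3 -> MISS (open row3); precharges=2
Acc 6: bank1 row4 -> HIT
Acc 7: bank0 row2 -> MISS (open row2); precharges=3
Acc 8: bank1 row2 -> MISS (open row2); precharges=4
Acc 9: bank0 row3 -> MISS (open row3); precharges=5

Answer: M M M H M H M M M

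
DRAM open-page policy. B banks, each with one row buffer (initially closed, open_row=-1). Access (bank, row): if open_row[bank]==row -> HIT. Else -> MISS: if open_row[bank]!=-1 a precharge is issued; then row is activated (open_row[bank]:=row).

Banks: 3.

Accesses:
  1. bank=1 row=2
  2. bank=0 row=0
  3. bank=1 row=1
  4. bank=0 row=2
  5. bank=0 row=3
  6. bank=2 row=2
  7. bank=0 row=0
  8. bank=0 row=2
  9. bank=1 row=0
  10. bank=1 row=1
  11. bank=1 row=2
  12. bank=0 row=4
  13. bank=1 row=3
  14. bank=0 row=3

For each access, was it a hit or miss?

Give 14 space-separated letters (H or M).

Answer: M M M M M M M M M M M M M M

Derivation:
Acc 1: bank1 row2 -> MISS (open row2); precharges=0
Acc 2: bank0 row0 -> MISS (open row0); precharges=0
Acc 3: bank1 row1 -> MISS (open row1); precharges=1
Acc 4: bank0 row2 -> MISS (open row2); precharges=2
Acc 5: bank0 row3 -> MISS (open row3); precharges=3
Acc 6: bank2 row2 -> MISS (open row2); precharges=3
Acc 7: bank0 row0 -> MISS (open row0); precharges=4
Acc 8: bank0 row2 -> MISS (open row2); precharges=5
Acc 9: bank1 row0 -> MISS (open row0); precharges=6
Acc 10: bank1 row1 -> MISS (open row1); precharges=7
Acc 11: bank1 row2 -> MISS (open row2); precharges=8
Acc 12: bank0 row4 -> MISS (open row4); precharges=9
Acc 13: bank1 row3 -> MISS (open row3); precharges=10
Acc 14: bank0 row3 -> MISS (open row3); precharges=11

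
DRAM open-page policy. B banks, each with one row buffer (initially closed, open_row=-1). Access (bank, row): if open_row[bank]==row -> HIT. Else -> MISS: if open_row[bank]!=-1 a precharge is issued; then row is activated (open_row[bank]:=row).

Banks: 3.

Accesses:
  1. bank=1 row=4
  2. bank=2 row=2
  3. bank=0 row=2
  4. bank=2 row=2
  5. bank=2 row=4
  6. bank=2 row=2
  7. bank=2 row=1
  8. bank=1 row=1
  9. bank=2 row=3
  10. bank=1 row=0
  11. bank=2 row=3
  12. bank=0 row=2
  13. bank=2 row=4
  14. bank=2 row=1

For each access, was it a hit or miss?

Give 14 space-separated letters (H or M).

Answer: M M M H M M M M M M H H M M

Derivation:
Acc 1: bank1 row4 -> MISS (open row4); precharges=0
Acc 2: bank2 row2 -> MISS (open row2); precharges=0
Acc 3: bank0 row2 -> MISS (open row2); precharges=0
Acc 4: bank2 row2 -> HIT
Acc 5: bank2 row4 -> MISS (open row4); precharges=1
Acc 6: bank2 row2 -> MISS (open row2); precharges=2
Acc 7: bank2 row1 -> MISS (open row1); precharges=3
Acc 8: bank1 row1 -> MISS (open row1); precharges=4
Acc 9: bank2 row3 -> MISS (open row3); precharges=5
Acc 10: bank1 row0 -> MISS (open row0); precharges=6
Acc 11: bank2 row3 -> HIT
Acc 12: bank0 row2 -> HIT
Acc 13: bank2 row4 -> MISS (open row4); precharges=7
Acc 14: bank2 row1 -> MISS (open row1); precharges=8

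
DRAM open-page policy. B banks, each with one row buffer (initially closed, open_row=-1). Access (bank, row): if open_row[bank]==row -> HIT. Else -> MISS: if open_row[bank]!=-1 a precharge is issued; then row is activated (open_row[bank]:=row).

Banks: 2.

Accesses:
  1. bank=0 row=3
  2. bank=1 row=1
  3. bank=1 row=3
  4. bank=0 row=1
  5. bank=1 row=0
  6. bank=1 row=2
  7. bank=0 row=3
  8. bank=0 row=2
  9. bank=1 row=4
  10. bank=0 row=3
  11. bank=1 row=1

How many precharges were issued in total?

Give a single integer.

Answer: 9

Derivation:
Acc 1: bank0 row3 -> MISS (open row3); precharges=0
Acc 2: bank1 row1 -> MISS (open row1); precharges=0
Acc 3: bank1 row3 -> MISS (open row3); precharges=1
Acc 4: bank0 row1 -> MISS (open row1); precharges=2
Acc 5: bank1 row0 -> MISS (open row0); precharges=3
Acc 6: bank1 row2 -> MISS (open row2); precharges=4
Acc 7: bank0 row3 -> MISS (open row3); precharges=5
Acc 8: bank0 row2 -> MISS (open row2); precharges=6
Acc 9: bank1 row4 -> MISS (open row4); precharges=7
Acc 10: bank0 row3 -> MISS (open row3); precharges=8
Acc 11: bank1 row1 -> MISS (open row1); precharges=9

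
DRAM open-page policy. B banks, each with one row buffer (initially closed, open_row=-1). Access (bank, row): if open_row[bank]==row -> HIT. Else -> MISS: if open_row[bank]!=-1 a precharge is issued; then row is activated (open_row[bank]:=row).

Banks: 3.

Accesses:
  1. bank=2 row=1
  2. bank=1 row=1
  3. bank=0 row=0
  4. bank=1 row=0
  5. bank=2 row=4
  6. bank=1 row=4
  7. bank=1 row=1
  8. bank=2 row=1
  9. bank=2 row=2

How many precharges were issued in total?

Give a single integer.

Answer: 6

Derivation:
Acc 1: bank2 row1 -> MISS (open row1); precharges=0
Acc 2: bank1 row1 -> MISS (open row1); precharges=0
Acc 3: bank0 row0 -> MISS (open row0); precharges=0
Acc 4: bank1 row0 -> MISS (open row0); precharges=1
Acc 5: bank2 row4 -> MISS (open row4); precharges=2
Acc 6: bank1 row4 -> MISS (open row4); precharges=3
Acc 7: bank1 row1 -> MISS (open row1); precharges=4
Acc 8: bank2 row1 -> MISS (open row1); precharges=5
Acc 9: bank2 row2 -> MISS (open row2); precharges=6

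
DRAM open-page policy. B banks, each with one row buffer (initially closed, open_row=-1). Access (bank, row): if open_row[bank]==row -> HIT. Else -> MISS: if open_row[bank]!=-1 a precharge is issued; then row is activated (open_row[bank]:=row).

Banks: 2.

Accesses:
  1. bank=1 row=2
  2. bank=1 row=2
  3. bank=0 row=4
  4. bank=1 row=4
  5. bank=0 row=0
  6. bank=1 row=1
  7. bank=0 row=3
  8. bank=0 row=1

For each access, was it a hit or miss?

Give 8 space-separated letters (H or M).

Acc 1: bank1 row2 -> MISS (open row2); precharges=0
Acc 2: bank1 row2 -> HIT
Acc 3: bank0 row4 -> MISS (open row4); precharges=0
Acc 4: bank1 row4 -> MISS (open row4); precharges=1
Acc 5: bank0 row0 -> MISS (open row0); precharges=2
Acc 6: bank1 row1 -> MISS (open row1); precharges=3
Acc 7: bank0 row3 -> MISS (open row3); precharges=4
Acc 8: bank0 row1 -> MISS (open row1); precharges=5

Answer: M H M M M M M M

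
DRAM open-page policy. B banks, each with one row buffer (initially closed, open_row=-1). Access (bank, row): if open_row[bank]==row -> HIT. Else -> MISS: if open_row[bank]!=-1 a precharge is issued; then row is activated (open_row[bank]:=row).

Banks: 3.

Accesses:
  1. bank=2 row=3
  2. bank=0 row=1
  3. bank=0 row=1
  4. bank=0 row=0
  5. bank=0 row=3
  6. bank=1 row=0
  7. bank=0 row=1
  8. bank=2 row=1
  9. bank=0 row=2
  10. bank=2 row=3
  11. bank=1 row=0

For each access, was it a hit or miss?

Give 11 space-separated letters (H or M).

Answer: M M H M M M M M M M H

Derivation:
Acc 1: bank2 row3 -> MISS (open row3); precharges=0
Acc 2: bank0 row1 -> MISS (open row1); precharges=0
Acc 3: bank0 row1 -> HIT
Acc 4: bank0 row0 -> MISS (open row0); precharges=1
Acc 5: bank0 row3 -> MISS (open row3); precharges=2
Acc 6: bank1 row0 -> MISS (open row0); precharges=2
Acc 7: bank0 row1 -> MISS (open row1); precharges=3
Acc 8: bank2 row1 -> MISS (open row1); precharges=4
Acc 9: bank0 row2 -> MISS (open row2); precharges=5
Acc 10: bank2 row3 -> MISS (open row3); precharges=6
Acc 11: bank1 row0 -> HIT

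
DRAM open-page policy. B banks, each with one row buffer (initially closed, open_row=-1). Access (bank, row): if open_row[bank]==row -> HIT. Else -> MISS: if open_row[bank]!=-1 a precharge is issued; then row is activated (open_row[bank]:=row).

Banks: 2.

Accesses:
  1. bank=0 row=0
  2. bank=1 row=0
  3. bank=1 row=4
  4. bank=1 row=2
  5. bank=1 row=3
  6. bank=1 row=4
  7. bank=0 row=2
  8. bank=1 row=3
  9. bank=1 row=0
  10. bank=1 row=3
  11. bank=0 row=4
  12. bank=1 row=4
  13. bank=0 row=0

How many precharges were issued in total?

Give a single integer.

Acc 1: bank0 row0 -> MISS (open row0); precharges=0
Acc 2: bank1 row0 -> MISS (open row0); precharges=0
Acc 3: bank1 row4 -> MISS (open row4); precharges=1
Acc 4: bank1 row2 -> MISS (open row2); precharges=2
Acc 5: bank1 row3 -> MISS (open row3); precharges=3
Acc 6: bank1 row4 -> MISS (open row4); precharges=4
Acc 7: bank0 row2 -> MISS (open row2); precharges=5
Acc 8: bank1 row3 -> MISS (open row3); precharges=6
Acc 9: bank1 row0 -> MISS (open row0); precharges=7
Acc 10: bank1 row3 -> MISS (open row3); precharges=8
Acc 11: bank0 row4 -> MISS (open row4); precharges=9
Acc 12: bank1 row4 -> MISS (open row4); precharges=10
Acc 13: bank0 row0 -> MISS (open row0); precharges=11

Answer: 11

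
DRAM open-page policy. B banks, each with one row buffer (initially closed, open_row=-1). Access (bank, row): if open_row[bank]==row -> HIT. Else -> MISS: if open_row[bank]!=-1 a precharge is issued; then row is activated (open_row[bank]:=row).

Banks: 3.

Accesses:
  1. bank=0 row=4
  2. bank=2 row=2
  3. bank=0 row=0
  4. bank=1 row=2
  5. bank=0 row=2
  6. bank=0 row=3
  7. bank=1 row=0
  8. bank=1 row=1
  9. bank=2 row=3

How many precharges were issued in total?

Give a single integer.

Acc 1: bank0 row4 -> MISS (open row4); precharges=0
Acc 2: bank2 row2 -> MISS (open row2); precharges=0
Acc 3: bank0 row0 -> MISS (open row0); precharges=1
Acc 4: bank1 row2 -> MISS (open row2); precharges=1
Acc 5: bank0 row2 -> MISS (open row2); precharges=2
Acc 6: bank0 row3 -> MISS (open row3); precharges=3
Acc 7: bank1 row0 -> MISS (open row0); precharges=4
Acc 8: bank1 row1 -> MISS (open row1); precharges=5
Acc 9: bank2 row3 -> MISS (open row3); precharges=6

Answer: 6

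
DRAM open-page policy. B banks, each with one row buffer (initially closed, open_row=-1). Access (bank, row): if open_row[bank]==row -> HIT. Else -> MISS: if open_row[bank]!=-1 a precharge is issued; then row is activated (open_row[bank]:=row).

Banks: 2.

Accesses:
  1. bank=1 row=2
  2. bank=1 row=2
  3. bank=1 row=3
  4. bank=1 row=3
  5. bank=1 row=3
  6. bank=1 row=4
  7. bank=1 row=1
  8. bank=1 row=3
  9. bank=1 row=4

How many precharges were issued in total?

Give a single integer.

Acc 1: bank1 row2 -> MISS (open row2); precharges=0
Acc 2: bank1 row2 -> HIT
Acc 3: bank1 row3 -> MISS (open row3); precharges=1
Acc 4: bank1 row3 -> HIT
Acc 5: bank1 row3 -> HIT
Acc 6: bank1 row4 -> MISS (open row4); precharges=2
Acc 7: bank1 row1 -> MISS (open row1); precharges=3
Acc 8: bank1 row3 -> MISS (open row3); precharges=4
Acc 9: bank1 row4 -> MISS (open row4); precharges=5

Answer: 5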